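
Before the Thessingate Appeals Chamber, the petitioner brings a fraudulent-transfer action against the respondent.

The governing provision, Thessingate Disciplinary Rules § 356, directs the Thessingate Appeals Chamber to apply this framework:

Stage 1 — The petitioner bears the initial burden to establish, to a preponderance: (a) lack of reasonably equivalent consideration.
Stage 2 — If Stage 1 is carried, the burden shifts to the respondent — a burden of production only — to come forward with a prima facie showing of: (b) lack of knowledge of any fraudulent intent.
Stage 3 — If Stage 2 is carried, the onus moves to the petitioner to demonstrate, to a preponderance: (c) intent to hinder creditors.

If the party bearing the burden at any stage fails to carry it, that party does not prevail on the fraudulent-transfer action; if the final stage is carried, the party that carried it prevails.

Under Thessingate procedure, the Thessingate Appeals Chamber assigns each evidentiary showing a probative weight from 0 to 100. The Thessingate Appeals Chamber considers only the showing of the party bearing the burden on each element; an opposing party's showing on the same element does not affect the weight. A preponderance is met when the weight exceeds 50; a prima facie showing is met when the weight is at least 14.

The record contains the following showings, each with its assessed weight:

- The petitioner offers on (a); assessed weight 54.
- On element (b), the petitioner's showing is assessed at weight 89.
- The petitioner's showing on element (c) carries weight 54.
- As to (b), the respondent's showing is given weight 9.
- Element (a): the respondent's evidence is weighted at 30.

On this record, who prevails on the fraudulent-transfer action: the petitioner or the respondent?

petitioner

At Stage 1 the petitioner must meet a preponderance (weight exceeds 50): on (a) the weight is 54 (the respondent's 30 is given no effect), > 50, so (a) meets the standard.
  Stage 1 carried; the burden shifts to the respondent.
At Stage 2 the respondent must meet a prima facie showing (weight is at least 14): on (b) the weight is 9 (the petitioner's 89 is given no effect), < 14, so (b) does not meet the standard.
  Not every element is met, so the respondent fails to carry Stage 2.
So the petitioner prevails.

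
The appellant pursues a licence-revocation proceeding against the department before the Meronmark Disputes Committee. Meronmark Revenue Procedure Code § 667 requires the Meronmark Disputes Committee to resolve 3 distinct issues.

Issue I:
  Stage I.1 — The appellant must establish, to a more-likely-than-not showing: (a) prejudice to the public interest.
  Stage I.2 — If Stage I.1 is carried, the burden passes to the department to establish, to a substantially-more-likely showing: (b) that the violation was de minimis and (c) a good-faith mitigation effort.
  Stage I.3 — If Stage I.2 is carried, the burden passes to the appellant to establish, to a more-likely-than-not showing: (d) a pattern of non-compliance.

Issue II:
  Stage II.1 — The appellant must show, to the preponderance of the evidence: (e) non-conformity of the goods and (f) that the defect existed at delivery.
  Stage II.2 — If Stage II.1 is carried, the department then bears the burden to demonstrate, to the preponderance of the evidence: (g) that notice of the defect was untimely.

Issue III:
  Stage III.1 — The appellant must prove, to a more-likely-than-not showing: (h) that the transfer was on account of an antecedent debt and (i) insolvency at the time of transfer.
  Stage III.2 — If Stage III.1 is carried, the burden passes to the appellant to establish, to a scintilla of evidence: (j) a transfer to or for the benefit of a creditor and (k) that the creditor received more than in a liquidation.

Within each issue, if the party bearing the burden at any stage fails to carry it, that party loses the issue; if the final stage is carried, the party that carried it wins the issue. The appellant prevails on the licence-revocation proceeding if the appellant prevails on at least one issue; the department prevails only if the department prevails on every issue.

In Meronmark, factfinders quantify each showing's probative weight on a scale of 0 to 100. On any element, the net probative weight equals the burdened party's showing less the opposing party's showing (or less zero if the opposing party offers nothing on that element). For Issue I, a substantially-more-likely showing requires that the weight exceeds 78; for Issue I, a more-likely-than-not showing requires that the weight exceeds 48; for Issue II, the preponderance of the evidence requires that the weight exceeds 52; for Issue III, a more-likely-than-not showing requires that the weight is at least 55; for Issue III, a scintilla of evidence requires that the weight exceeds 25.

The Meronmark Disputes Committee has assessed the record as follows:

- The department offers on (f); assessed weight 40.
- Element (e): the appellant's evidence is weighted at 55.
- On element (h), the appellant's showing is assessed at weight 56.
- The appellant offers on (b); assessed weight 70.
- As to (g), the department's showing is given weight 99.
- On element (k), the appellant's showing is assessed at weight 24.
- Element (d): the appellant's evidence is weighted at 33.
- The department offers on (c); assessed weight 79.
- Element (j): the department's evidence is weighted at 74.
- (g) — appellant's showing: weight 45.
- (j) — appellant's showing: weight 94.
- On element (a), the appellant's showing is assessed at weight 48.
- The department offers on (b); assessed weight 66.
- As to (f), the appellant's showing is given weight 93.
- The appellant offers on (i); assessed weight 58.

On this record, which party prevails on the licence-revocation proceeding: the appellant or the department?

— Issue I —
At Stage I.1 the appellant must meet a more-likely-than-not showing (weight exceeds 48): on (a) the weight is 48, ≤ 48, so (a) does not meet the standard.
  Not every element is met, so the appellant fails to carry Stage I.1.
The department prevails on this issue.
— Issue II —
At Stage II.1 the appellant must meet the preponderance of the evidence (weight exceeds 52): on (e) the weight is 55, > 52, so (e) meets the standard; on (f) the weight is 93 less the opposing 40 gives net 53, which does exceed 52, so (f) meets the standard.
  Stage II.1 is satisfied; the onus moves to the department.
At Stage II.2 the department must meet the preponderance of the evidence (weight exceeds 52): on (g) the weight is 99 less the opposing 45 gives net 54, > 52, so (g) meets the standard.
  All elements met at the final stage.
With every stage satisfied, the department prevails on this issue.
— Issue III —
At Stage III.1 the appellant must meet a more-likely-than-not showing (weight is at least 55): on (h) the weight is 56, ≥ 55, so (h) meets the standard; on (i) the weight is 58, which does reach 55, so (i) meets the standard.
  All elements met. The appellant retains the burden for Stage III.2.
At Stage III.2 the appellant must meet a scintilla of evidence (weight exceeds 25): on (j) the weight is 94 less the opposing 74 gives net 20, ≤ 25, so (j) does not meet the standard; on (k) the weight is 24, ≤ 25, so (k) does not meet the standard.
  The appellant does not carry Stage III.2.
The analysis ends at Stage III.2; the department prevails on this issue.
Per-issue: Issue I → department; Issue II → department; Issue III → department. The appellant must prevail on at least one issue; overall, the department prevails.

department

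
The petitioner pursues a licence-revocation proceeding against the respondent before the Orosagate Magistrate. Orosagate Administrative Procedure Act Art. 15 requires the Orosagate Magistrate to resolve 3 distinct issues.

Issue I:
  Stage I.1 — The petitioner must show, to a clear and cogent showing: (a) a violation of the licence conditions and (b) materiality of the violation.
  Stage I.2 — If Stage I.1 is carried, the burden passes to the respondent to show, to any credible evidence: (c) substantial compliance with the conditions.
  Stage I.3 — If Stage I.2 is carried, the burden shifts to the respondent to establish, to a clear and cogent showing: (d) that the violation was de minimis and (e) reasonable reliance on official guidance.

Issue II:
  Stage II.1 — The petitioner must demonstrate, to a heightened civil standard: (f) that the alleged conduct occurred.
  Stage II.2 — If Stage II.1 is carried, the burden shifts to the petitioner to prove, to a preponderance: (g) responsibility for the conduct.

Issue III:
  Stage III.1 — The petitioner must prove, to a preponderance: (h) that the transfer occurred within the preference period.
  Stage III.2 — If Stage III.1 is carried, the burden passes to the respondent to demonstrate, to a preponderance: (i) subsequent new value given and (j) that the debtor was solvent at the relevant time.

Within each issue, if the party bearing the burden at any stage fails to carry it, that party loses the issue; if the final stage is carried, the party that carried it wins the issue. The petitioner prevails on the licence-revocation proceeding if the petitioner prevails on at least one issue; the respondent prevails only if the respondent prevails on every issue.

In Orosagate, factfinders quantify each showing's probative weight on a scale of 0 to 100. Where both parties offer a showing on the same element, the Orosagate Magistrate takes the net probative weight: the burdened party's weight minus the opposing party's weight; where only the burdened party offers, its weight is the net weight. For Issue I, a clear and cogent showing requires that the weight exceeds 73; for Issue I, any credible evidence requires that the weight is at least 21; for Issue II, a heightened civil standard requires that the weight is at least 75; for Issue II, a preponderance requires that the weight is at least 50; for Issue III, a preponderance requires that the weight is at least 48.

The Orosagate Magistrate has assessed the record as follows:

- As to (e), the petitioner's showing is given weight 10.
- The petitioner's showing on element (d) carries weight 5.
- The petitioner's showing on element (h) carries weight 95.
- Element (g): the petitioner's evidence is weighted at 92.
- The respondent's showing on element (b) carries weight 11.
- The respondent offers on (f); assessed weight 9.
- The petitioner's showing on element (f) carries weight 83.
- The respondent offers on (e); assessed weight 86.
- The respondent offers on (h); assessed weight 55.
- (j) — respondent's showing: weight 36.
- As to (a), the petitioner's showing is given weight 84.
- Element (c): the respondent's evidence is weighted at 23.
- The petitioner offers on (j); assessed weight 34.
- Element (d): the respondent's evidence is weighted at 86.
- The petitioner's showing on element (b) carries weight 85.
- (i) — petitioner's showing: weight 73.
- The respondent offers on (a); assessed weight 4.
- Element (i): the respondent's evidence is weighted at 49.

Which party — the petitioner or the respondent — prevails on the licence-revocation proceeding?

— Issue I —
At Stage I.1 the petitioner must meet a clear and cogent showing (weight exceeds 73): on (a) the weight is 84 less the opposing 4 gives net 80, which does exceed 73, so (a) meets the standard; on (b) the weight is 85 less the opposing 11 gives net 74, which does exceed 73, so (b) meets the standard.
  Stage I.1 is satisfied; the onus moves to the respondent.
At Stage I.2 the respondent must meet any credible evidence (weight is at least 21): on (c) the weight is 23, ≥ 21, so (c) meets the standard.
  Stage I.2 carried; the burden remains with the respondent.
At Stage I.3 the respondent must meet a clear and cogent showing (weight exceeds 73): on (d) the weight is 86 less the opposing 5 gives net 81, > 73, so (d) meets the standard; on (e) the weight is 86 less the opposing 10 gives net 76, which does exceed 73, so (e) meets the standard.
  All elements met at the final stage.
All stages carried — the respondent prevails on this issue.
— Issue II —
Stage II.1 — burden on petitioner; standard: a heightened civil standard (weight is at least 75).
    (f): 83 − 9 = 74 < 75 [not met]
  Stage II.1 not carried; the petitioner fails its burden.
The analysis ends at Stage II.1; the respondent prevails on this issue.
— Issue III —
At Stage III.1 the petitioner must meet a preponderance (weight is at least 48): on (h) the weight is 95 less the opposing 55 gives net 40, < 48, so (h) does not meet the standard.
  Stage III.1 not carried; the petitioner fails its burden.
So the respondent prevails on this issue.
Per-issue: Issue I → respondent; Issue II → respondent; Issue III → respondent. The petitioner must prevail on at least one issue; overall, the respondent prevails.

respondent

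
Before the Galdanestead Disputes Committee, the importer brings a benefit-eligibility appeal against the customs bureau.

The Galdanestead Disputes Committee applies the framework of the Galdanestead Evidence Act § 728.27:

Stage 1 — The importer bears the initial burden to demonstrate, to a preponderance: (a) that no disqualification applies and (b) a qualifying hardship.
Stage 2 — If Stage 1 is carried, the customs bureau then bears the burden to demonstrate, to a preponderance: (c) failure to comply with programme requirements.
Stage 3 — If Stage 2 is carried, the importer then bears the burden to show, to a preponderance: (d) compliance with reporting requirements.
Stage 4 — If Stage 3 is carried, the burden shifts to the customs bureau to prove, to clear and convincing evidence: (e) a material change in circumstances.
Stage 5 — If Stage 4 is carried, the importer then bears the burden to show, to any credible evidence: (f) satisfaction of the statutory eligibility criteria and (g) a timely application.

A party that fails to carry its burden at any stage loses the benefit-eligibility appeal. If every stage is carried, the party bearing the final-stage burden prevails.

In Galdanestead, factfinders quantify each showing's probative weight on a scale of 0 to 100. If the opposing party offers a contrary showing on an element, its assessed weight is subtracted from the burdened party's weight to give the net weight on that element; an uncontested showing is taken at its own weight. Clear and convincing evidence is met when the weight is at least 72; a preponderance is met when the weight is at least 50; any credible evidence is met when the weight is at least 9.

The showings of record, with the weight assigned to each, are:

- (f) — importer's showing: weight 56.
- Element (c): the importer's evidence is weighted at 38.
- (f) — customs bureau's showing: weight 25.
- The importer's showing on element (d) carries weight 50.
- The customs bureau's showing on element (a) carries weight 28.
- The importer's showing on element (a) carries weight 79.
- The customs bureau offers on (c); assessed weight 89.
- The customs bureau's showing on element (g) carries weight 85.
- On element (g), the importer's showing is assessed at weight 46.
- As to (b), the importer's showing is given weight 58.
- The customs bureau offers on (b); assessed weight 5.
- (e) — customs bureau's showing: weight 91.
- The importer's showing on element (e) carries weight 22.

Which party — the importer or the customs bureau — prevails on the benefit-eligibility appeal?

Stage 1 — burden on importer; standard: a preponderance (weight is at least 50).
    (a): 79 − 28 = 51 ≥ 50 [met]
    (b): 58 − 5 = 53 ≥ 50 [met]
  All elements met. The burden passes to the customs bureau.
Stage 2 — burden on customs bureau; standard: a preponderance (weight is at least 50).
    (c): 89 − 38 = 51 ≥ 50 [met]
  Stage 2 is satisfied; the onus moves to the importer.
Stage 3 — burden on importer; standard: a preponderance (weight is at least 50).
    (d): 50 ≥ 50 [met]
  Stage 3 carried; the burden shifts to the customs bureau.
Stage 4 — burden on customs bureau; standard: clear and convincing evidence (weight is at least 72).
    (e): 91 − 22 = 69 < 72 [not met]
  The customs bureau does not carry Stage 4.
So the importer prevails.

importer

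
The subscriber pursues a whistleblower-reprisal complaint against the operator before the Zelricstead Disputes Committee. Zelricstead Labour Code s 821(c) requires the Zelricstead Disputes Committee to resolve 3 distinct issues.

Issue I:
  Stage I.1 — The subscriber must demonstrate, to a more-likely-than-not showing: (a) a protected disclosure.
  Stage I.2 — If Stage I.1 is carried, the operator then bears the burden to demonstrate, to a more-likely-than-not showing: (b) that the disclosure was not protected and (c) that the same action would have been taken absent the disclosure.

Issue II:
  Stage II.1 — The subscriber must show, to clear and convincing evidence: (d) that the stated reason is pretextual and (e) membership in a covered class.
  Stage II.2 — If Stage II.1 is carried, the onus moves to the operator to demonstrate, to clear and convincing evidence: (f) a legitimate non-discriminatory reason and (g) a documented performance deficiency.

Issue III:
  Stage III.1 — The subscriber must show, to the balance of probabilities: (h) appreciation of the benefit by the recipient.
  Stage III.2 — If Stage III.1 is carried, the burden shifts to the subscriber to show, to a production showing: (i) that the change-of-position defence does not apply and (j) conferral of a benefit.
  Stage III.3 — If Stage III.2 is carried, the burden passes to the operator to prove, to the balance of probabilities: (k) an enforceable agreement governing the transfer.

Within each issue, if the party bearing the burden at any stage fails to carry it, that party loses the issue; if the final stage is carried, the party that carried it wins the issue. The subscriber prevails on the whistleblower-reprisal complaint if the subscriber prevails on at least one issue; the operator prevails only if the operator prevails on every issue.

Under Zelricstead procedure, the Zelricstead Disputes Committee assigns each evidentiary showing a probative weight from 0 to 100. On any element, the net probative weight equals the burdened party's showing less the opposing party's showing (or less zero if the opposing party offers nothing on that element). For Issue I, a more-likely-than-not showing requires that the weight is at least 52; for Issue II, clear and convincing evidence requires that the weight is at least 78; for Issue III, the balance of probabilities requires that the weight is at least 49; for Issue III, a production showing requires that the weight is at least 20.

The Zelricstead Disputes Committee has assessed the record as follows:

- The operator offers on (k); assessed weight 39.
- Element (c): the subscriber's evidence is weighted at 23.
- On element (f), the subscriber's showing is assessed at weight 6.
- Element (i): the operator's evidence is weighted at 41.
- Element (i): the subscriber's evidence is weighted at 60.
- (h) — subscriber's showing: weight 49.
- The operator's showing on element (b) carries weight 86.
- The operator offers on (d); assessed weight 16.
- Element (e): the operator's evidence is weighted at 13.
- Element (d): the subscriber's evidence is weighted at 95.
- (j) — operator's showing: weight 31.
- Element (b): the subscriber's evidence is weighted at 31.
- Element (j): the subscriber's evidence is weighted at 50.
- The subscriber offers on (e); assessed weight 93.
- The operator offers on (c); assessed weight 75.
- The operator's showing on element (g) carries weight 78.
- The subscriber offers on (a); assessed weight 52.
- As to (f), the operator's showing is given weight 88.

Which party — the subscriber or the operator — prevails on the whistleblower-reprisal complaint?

operator

— Issue I —
Stage I.1 — burden on subscriber; standard: a more-likely-than-not showing (weight is at least 52).
    (a): 52 ≥ 52 [met]
  Stage I.1 carried; the burden shifts to the operator.
Stage I.2 — burden on operator; standard: a more-likely-than-not showing (weight is at least 52).
    (b): 86 − 31 = 55 ≥ 52 [met]
    (c): 75 − 23 = 52 ≥ 52 [met]
  The operator carries the last stage.
All stages carried — the operator prevails on this issue.
— Issue II —
At Stage II.1 the subscriber must meet clear and convincing evidence (weight is at least 78): on (d) the weight is 95 less the opposing 16 gives net 79, ≥ 78, so (d) meets the standard; on (e) the weight is 93 less the opposing 13 gives net 80, which does reach 78, so (e) meets the standard.
  Stage II.1 is satisfied; the onus moves to the operator.
At Stage II.2 the operator must meet clear and convincing evidence (weight is at least 78): on (f) the weight is 88 less the opposing 6 gives net 82, which does reach 78, so (f) meets the standard; on (g) the weight is 78, ≥ 78, so (g) meets the standard.
  Stage II.2 carried; the final stage is satisfied.
All stages carried — the operator prevails on this issue.
— Issue III —
At Stage III.1 the subscriber must meet the balance of probabilities (weight is at least 49): on (h) the weight is 49, ≥ 49, so (h) meets the standard.
  All elements met. The subscriber retains the burden for Stage III.2.
At Stage III.2 the subscriber must meet a production showing (weight is at least 20): on (i) the weight is 60 less the opposing 41 gives net 19, which does not reach 20, so (i) does not meet the standard; on (j) the weight is 50 less the opposing 31 gives net 19, which does not reach 20, so (j) does not meet the standard.
  Stage III.2 not carried; the subscriber fails its burden.
The analysis ends at Stage III.2; the operator prevails on this issue.
Per-issue: Issue I → operator; Issue II → operator; Issue III → operator. The subscriber must prevail on at least one issue; overall, the operator prevails.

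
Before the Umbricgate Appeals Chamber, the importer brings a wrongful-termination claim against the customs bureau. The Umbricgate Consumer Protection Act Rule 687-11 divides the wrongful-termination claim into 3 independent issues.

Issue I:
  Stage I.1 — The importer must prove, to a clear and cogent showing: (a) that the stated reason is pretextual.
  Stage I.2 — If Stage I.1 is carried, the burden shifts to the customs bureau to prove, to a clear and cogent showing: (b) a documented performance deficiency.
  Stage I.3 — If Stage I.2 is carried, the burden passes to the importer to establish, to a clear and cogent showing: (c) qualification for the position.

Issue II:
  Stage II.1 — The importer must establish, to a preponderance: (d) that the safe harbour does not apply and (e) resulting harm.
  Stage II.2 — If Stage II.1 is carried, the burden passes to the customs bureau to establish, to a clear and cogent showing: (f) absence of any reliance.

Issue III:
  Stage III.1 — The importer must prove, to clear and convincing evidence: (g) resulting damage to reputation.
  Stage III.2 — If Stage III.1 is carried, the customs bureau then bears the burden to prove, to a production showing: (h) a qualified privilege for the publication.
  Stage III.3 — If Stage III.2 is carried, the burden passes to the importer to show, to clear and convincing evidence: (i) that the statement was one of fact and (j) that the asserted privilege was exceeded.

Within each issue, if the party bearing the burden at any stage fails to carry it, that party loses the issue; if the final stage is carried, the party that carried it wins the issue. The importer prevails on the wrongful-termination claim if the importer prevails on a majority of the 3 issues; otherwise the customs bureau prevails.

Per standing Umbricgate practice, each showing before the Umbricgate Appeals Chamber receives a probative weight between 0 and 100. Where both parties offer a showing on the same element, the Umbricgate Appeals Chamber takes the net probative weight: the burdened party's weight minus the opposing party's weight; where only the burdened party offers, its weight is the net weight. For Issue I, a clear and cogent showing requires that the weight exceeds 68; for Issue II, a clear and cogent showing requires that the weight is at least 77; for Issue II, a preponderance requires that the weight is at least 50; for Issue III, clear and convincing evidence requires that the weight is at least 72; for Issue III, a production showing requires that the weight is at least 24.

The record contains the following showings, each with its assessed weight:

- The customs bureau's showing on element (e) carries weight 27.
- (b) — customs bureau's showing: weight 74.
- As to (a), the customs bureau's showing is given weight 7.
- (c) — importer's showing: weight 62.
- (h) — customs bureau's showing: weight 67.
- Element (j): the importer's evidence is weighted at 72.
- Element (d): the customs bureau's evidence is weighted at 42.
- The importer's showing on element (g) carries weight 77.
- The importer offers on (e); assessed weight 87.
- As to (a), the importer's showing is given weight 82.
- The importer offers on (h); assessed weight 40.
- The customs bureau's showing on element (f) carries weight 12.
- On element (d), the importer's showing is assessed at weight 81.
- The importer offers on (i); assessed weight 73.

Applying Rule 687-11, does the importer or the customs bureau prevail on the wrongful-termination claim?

— Issue I —
At Stage I.1 the importer must meet a clear and cogent showing (weight exceeds 68): on (a) the weight is 82 less the opposing 7 gives net 75, > 68, so (a) meets the standard.
  The importer carries Stage I.1; the customs bureau now bears the burden.
At Stage I.2 the customs bureau must meet a clear and cogent showing (weight exceeds 68): on (b) the weight is 74, > 68, so (b) meets the standard.
  The customs bureau carries Stage I.2; the importer now bears the burden.
At Stage I.3 the importer must meet a clear and cogent showing (weight exceeds 68): on (c) the weight is 62, ≤ 68, so (c) does not meet the standard.
  Not every element is met, so the importer fails to carry Stage I.3.
The analysis ends at Stage I.3; the customs bureau prevails on this issue.
— Issue II —
Stage II.1 (importer, a preponderance, weight is at least 50): (d) net 81−42=39 < 50 — fails; (e) net 87−27=60 ≥ 50 — meets.
  The importer does not carry Stage II.1.
The analysis ends at Stage II.1; the customs bureau prevails on this issue.
— Issue III —
Stage III.1 — burden on importer; standard: clear and convincing evidence (weight is at least 72).
    (g): 77 ≥ 72 [met]
  Stage III.1 carried; the burden shifts to the customs bureau.
Stage III.2 — burden on customs bureau; standard: a production showing (weight is at least 24).
    (h): 67 − 40 = 27 ≥ 24 [met]
  Stage III.2 carried; the burden shifts to the importer.
Stage III.3 — burden on importer; standard: clear and convincing evidence (weight is at least 72).
    (i): 73 ≥ 72 [met]
    (j): 72 ≥ 72 [met]
  The importer carries the last stage.
All stages carried — the importer prevails on this issue.
Per-issue: Issue I → customs bureau; Issue II → customs bureau; Issue III → importer. The importer must prevail on a majority of issues; overall, the customs bureau prevails.

customs bureau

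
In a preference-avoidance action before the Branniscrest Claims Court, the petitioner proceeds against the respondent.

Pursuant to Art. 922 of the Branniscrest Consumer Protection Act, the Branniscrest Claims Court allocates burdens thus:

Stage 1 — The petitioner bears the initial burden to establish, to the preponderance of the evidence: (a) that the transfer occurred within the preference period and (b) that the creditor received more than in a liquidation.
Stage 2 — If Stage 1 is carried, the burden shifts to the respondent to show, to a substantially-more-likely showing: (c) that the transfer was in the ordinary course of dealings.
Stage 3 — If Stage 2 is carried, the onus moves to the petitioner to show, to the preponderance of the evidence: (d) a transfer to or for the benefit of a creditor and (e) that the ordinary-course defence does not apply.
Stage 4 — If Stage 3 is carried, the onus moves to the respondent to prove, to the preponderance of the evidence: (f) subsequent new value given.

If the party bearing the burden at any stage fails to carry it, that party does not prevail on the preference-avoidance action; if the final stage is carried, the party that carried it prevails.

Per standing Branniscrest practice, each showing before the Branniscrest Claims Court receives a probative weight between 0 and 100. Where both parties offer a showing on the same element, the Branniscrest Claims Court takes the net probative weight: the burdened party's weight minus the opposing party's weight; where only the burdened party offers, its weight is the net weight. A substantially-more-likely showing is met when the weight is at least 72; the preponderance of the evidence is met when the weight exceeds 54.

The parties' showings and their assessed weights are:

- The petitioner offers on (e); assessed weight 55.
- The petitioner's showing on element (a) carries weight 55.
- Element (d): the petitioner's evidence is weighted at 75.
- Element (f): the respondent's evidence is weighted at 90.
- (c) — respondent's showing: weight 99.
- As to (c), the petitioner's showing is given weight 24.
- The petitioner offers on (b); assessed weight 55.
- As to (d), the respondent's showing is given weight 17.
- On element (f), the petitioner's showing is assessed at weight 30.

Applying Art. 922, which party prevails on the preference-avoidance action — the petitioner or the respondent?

At Stage 1 the petitioner must meet the preponderance of the evidence (weight exceeds 54): on (a) the weight is 55, which does exceed 54, so (a) meets the standard; on (b) the weight is 55, > 54, so (b) meets the standard.
  Stage 1 is satisfied; the onus moves to the respondent.
At Stage 2 the respondent must meet a substantially-more-likely showing (weight is at least 72): on (c) the weight is 99 less the opposing 24 gives net 75, which does reach 72, so (c) meets the standard.
  The respondent carries Stage 2; the petitioner now bears the burden.
At Stage 3 the petitioner must meet the preponderance of the evidence (weight exceeds 54): on (d) the weight is 75 less the opposing 17 gives net 58, which does exceed 54, so (d) meets the standard; on (e) the weight is 55, which does exceed 54, so (e) meets the standard.
  Stage 3 carried; the burden shifts to the respondent.
At Stage 4 the respondent must meet the preponderance of the evidence (weight exceeds 54): on (f) the weight is 90 less the opposing 30 gives net 60, which does exceed 54, so (f) meets the standard.
  All elements met at the final stage.
With every stage satisfied, the respondent prevails.

respondent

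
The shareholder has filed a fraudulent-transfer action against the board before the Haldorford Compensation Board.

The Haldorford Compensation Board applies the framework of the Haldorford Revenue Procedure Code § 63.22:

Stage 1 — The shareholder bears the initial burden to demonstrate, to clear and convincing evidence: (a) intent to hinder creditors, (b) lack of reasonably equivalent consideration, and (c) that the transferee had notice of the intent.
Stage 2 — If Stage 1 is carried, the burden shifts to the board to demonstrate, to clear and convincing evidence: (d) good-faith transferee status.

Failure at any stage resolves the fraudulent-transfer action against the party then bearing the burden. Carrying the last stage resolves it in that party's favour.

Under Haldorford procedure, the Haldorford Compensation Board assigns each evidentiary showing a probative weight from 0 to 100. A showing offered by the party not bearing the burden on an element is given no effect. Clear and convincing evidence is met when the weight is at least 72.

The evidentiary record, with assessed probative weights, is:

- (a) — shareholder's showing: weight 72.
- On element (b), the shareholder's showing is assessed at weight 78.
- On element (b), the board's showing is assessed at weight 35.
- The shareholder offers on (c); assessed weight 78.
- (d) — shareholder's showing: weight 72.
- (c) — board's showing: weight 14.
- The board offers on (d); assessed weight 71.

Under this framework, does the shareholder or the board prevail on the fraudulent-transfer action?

At Stage 1 the shareholder must meet clear and convincing evidence (weight is at least 72): on (a) the weight is 72, ≥ 72, so (a) meets the standard; on (b) the weight is 78 (the board's 35 is given no effect), which does reach 72, so (b) meets the standard; on (c) the weight is 78 (the board's 14 is given no effect), ≥ 72, so (c) meets the standard.
  The shareholder carries Stage 1; the board now bears the burden.
At Stage 2 the board must meet clear and convincing evidence (weight is at least 72): on (d) the weight is 71 (the shareholder's 72 is given no effect), < 72, so (d) does not meet the standard.
  Not every element is met, so the board fails to carry Stage 2.
The analysis ends at Stage 2; the shareholder prevails.

shareholder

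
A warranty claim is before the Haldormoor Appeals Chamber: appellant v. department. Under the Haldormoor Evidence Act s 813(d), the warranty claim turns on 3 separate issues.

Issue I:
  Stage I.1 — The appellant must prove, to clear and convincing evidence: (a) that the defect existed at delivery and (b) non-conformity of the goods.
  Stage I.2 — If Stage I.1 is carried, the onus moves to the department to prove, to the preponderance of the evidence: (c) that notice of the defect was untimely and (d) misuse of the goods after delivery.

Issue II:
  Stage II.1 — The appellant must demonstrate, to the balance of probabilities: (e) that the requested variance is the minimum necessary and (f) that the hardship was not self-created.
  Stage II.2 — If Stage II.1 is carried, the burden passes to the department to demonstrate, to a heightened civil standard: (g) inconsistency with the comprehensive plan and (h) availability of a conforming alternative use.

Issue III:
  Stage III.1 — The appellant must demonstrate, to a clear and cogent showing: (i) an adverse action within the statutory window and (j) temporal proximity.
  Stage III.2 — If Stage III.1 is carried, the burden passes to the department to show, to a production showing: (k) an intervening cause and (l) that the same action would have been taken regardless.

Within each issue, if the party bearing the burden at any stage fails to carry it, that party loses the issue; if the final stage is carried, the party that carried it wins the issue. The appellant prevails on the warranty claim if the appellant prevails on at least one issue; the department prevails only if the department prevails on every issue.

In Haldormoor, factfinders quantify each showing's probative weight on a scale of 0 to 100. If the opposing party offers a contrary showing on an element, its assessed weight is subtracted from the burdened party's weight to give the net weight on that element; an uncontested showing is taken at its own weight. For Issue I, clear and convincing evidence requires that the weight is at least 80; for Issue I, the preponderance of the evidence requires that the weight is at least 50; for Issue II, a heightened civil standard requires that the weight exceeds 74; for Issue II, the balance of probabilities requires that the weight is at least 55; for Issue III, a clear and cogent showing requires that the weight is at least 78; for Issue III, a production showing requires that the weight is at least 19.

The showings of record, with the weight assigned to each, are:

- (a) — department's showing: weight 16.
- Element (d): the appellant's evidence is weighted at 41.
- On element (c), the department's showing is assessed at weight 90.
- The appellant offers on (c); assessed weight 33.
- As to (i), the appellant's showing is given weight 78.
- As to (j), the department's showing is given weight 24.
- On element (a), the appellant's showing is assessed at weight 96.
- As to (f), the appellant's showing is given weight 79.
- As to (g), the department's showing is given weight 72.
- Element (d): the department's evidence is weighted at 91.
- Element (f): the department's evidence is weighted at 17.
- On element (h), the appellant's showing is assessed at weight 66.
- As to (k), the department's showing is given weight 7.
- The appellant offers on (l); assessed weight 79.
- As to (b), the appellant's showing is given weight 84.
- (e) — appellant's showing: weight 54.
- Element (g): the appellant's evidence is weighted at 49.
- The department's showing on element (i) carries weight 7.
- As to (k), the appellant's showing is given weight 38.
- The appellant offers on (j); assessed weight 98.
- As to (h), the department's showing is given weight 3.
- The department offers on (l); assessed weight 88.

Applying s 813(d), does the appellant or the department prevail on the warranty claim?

department

— Issue I —
Stage I.1 (appellant, clear and convincing evidence, weight is at least 80): (a) net 96−16=80 ≥ 80 — meets; (b) 84 ≥ 80 — meets.
  All elements met. The burden passes to the department.
Stage I.2 (department, the preponderance of the evidence, weight is at least 50): (c) net 90−33=57 ≥ 50 — meets; (d) net 91−41=50 ≥ 50 — meets.
  Stage I.2 carried; the final stage is satisfied.
All stages carried — the department prevails on this issue.
— Issue II —
Stage II.1 — burden on appellant; standard: the balance of probabilities (weight is at least 55).
    (e): 54 < 55 [not met]
    (f): 79 − 17 = 62 ≥ 55 [met]
  Stage II.1 not carried; the appellant fails its burden.
The analysis ends at Stage II.1; the department prevails on this issue.
— Issue III —
At Stage III.1 the appellant must meet a clear and cogent showing (weight is at least 78): on (i) the weight is 78 less the opposing 7 gives net 71, < 78, so (i) does not meet the standard; on (j) the weight is 98 less the opposing 24 gives net 74, < 78, so (j) does not meet the standard.
  The appellant does not carry Stage III.1.
The analysis ends at Stage III.1; the department prevails on this issue.
Per-issue: Issue I → department; Issue II → department; Issue III → department. The appellant must prevail on at least one issue; overall, the department prevails.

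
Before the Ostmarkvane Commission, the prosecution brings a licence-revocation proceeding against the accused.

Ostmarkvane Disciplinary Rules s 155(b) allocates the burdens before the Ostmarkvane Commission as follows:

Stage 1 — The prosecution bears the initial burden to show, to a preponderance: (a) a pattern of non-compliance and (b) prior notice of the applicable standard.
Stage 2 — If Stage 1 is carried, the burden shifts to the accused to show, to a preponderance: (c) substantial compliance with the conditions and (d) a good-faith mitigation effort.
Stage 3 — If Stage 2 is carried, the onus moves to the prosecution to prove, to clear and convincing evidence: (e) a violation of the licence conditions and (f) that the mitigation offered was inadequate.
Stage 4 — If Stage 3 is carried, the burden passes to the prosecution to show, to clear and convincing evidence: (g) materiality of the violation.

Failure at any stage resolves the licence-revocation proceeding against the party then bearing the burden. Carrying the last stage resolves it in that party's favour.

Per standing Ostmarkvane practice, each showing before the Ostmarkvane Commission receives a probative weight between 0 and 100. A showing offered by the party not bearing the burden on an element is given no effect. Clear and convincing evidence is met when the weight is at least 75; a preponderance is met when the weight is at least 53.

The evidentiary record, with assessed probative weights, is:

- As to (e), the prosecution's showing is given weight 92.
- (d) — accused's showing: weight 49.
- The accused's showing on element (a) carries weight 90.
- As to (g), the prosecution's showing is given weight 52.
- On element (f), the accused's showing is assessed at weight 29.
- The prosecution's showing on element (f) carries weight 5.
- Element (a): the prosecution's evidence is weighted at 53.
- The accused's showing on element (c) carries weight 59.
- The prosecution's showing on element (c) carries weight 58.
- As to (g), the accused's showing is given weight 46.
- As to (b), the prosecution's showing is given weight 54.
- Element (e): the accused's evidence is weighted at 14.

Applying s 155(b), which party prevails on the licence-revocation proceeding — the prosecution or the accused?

prosecution

Stage 1 (prosecution, a preponderance, weight is at least 53): (a) 53 (accused's 90 disregarded) ≥ 53 — meets; (b) 54 ≥ 53 — meets.
  Stage 1 carried; the burden shifts to the accused.
Stage 2 (accused, a preponderance, weight is at least 53): (c) 59 (prosecution's 58 disregarded) ≥ 53 — meets; (d) 49 < 53 — fails.
  Stage 2 not carried; the accused fails its burden.
So the prosecution prevails.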